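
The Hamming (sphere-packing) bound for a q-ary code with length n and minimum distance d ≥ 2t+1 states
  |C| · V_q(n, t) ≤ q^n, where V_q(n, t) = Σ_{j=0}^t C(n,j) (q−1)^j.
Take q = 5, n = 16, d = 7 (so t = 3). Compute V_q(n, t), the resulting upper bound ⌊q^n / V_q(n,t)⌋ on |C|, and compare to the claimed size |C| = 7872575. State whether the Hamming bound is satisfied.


V_q(n, t) = 37825, q^n = 152587890625, Hamming bound = 4034048, |C| = 7872575 > bound (violated).

Step 1: Compute V_q(n, t) = Σ_{j=0}^3 C(n, j) (q−1)^j.
  j = 0: C(16,0)·(4)^0 = 1·1 = 1.
  j = 1: C(16,1)·(4)^1 = 16·4 = 64.
  j = 2: C(16,2)·(4)^2 = 120·16 = 1920.
  j = 3: C(16,3)·(4)^3 = 560·64 = 35840.
  V_q(n, t) = 1 + 64 + 1920 + 35840 = 37825.
Step 2: q^n = 5^16 = 152587890625.
Step 3: Hamming bound ⌊q^n / V_q(n,t)⌋ = ⌊152587890625/37825⌋ = 4034048.
Step 4: Compare |C| = 7872575 to 4034048: violated.
The claimed |C| lies above the Hamming bound, so no 5-ary code of length 16 with d ≥ 7 can have 7872575 codewords.


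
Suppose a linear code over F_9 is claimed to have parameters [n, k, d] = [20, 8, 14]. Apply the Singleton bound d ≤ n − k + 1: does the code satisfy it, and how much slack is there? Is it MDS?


Singleton RHS = n − k + 1 = 13, slack = -1, bound violated (no such code; not MDS).

Singleton bound: d ≤ n − k + 1.
Here n = 20, k = 8, so n − k + 1 = 13.
Given d = 14, check d ≤ 13: NO.
Slack = (n − k + 1) − d = -1.
The slack is negative: d = 14 exceeds n − k + 1 = 13 by 1, so the Singleton bound is violated and no linear [20, 8, 14]_9 code can exist. In particular it is not MDS (MDS requires d = n − k + 1 exactly).
Description: the claimed parameters are [20, 8, 14]_9; such a code would be impossible (violates the Singleton bound).


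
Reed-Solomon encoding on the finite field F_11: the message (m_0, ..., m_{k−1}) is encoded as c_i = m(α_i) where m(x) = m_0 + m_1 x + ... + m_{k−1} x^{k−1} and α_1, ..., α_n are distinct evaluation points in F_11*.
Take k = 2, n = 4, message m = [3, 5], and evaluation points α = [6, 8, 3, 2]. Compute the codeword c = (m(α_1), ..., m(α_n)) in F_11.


c = [0, 10, 7, 2]

Message polynomial: m(x) = 3 + 5·x (mod 11).
For each evaluation point α_i, compute m(α_i) mod 11:
  α_1 = 6: Horner steps 5 → 0, so m(6) = 0.
  α_2 = 8: Horner steps 5 → 10, so m(8) = 10.
  α_3 = 3: Horner steps 5 → 7, so m(3) = 7.
  α_4 = 2: Horner steps 5 → 2, so m(2) = 2.
Codeword c = [0, 10, 7, 2] ∈ F_11^4.


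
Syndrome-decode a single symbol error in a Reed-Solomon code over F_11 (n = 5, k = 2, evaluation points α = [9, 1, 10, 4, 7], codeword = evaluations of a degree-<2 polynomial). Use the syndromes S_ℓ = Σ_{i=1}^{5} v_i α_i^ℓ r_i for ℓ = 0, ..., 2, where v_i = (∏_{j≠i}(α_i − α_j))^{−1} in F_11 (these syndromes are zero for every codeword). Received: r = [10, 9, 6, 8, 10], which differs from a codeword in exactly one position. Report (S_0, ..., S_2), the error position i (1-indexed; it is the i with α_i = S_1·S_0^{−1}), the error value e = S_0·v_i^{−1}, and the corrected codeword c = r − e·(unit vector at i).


S = (4, 6, 9), error at position 5, error magnitude e = 3, c = [10, 9, 6, 8, 7].

Step 1: column multipliers v_i = (∏_{j≠i}(α_i − α_j))^{−1} mod 11.
  i = 1 (α = 9): (9−1)(9−10)(9−4)(9−7) = 8·(−1)·5·2 = −80 ≡ 8, so v_1 = 8^{−1} = 7 (mod 11).
  i = 2 (α = 1): (1−9)(1−10)(1−4)(1−7) = (−8)·(−9)·(−3)·(−6) = 1296 ≡ 9, so v_2 = 9^{−1} = 5 (mod 11).
  i = 3 (α = 10): (10−9)(10−1)(10−4)(10−7) = 1·9·6·3 = 162 ≡ 8, so v_3 = 8^{−1} = 7 (mod 11).
  i = 4 (α = 4): (4−9)(4−1)(4−10)(4−7) = (−5)·3·(−6)·(−3) = −270 ≡ 5, so v_4 = 5^{−1} = 9 (mod 11).
  i = 5 (α = 7): (7−9)(7−1)(7−10)(7−4) = (−2)·6·(−3)·3 = 108 ≡ 9, so v_5 = 9^{−1} = 5 (mod 11).
  v = [7, 5, 7, 9, 5].
Step 2: syndromes of r = [10, 9, 6, 8, 10] (all sums mod 11).
  S_0 = Σ v_i r_i = 7·10 + 5·9 + 7·6 + 9·8 + 5·10 = 279 ≡ 4.
  S_1 = Σ v_i α_i r_i = 7·9·10 + 5·1·9 + 7·10·6 + 9·4·8 + 5·7·10 = 1733 ≡ 6.
  α_i^2 mod 11 = [4, 1, 1, 5, 5].
  S_2 = Σ v_i α_i^2 r_i = 7·4·10 + 5·1·9 + 7·1·6 + 9·5·8 + 5·5·10 = 977 ≡ 9.
  S = (4, 6, 9) ≠ 0, so r is not a codeword (an error is present).
Step 3: locate the error. For a single error e at position i, S_ℓ = v_i·e·α_i^ℓ, so α_err = S_1/S_0.
  S_0^{−1} = 4^{−1} = 3 (mod 11), so α_err = 6·3 = 18 ≡ 7 = α_5. Error position i = 5.
  Consistency check: S_2/S_1 = 9·2 = 18 ≡ 7 = α_err ✓ (single-error assumption holds).
Step 4: error magnitude e = S_0/v_5 = S_0·∏_{j≠5}(α_5 − α_j) = 4·9 = 36 ≡ 3 (mod 11).
Step 5: correct position 5: c_5 = r_5 − e = 10 − 3 ≡ 7 (mod 11). Hence c = [10, 9, 6, 8, 7].
  Check: interpolating c through the α_i gives m(x) = 2 + 7·x (degree < 2) with m(α_i) = c_i for every i, so c is indeed a codeword.


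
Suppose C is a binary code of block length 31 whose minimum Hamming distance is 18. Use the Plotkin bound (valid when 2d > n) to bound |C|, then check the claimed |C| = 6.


Plotkin bound M ≤ 6; given |C| = 6 ≤ bound (satisfied).

Check applicability: 2d = 36, n = 31.
2d − n = 5 > 0, so Plotkin applies.
Compute d/(2d−n) = 18/5 ≈ 3.6000.
⌊d/(2d−n)⌋ = 3.
Plotkin bound: M ≤ 2·3 = 6.
Given |C| = 6, check: satisfied.
This |C| is at the Plotkin bound.


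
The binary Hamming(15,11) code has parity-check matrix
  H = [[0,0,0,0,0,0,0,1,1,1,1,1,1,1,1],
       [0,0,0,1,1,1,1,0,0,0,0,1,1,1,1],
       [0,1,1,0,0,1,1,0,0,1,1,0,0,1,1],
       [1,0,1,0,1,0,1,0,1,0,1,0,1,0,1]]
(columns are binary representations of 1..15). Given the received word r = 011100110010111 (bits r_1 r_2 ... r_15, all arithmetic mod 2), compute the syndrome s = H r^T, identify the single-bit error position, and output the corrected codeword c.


s = (1, 1, 0, 1)^T, error position = 13, corrected codeword c = 011100110010011

Compute s = H r^T mod 2 one row at a time:
  s_1 = 1 + 0 + 0 + 1 + 0 + 1 + 1 + 1 = 5 ≡ 1 (mod 2).
  s_2 = 1 + 0 + 0 + 1 + 0 + 1 + 1 + 1 = 5 ≡ 1 (mod 2).
  s_3 = 1 + 1 + 0 + 1 + 0 + 1 + 1 + 1 = 6 ≡ 0 (mod 2).
  s_4 = 0 + 1 + 0 + 1 + 0 + 1 + 1 + 1 = 5 ≡ 1 (mod 2).
s = (1, 1, 0, 1)^T — this equals column 13 of H (binary 1101), so error is at position 13.
Correct: flip bit 13 of r = 011100110010111 to get c = 011100110010011.


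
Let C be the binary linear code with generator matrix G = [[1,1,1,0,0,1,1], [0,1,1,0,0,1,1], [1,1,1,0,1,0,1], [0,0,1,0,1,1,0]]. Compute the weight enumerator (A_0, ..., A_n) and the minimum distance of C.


Weight distribution: A_0 = 1, A_1 = 2, A_2 = 2, A_3 = 4, A_4 = 5, A_5 = 2. Minimum distance d = 1.

Enumerate all 2^4 = 16 messages m ∈ F_2^4.
For each, compute codeword c = mG in F_2^7, then tally its weight.
  m = 0000 → c = 0000000, weight = 0.
  m = 1000 → c = 1110011, weight = 5.
  m = 0100 → c = 0110011, weight = 4.
  m = 1100 → c = 1000000, weight = 1.
  m = 0010 → c = 1110101, weight = 5.
  m = 1010 → c = 0000110, weight = 2.
  m = 0110 → c = 1000110, weight = 3.
  m = 1110 → c = 0110101, weight = 4.
  m = 0001 → c = 0010110, weight = 3.
  m = 1001 → c = 1100101, weight = 4.
  m = 0101 → c = 0100101, weight = 3.
  m = 1101 → c = 1010110, weight = 4.
  m = 0011 → c = 1100011, weight = 4.
  m = 1011 → c = 0010000, weight = 1.
  m = 0111 → c = 1010000, weight = 2.
  m = 1111 → c = 0100011, weight = 3.
Tally weights:
  weight 0: 1 codewords.
  weight 1: 2 codewords.
  weight 2: 2 codewords.
  weight 3: 4 codewords.
  weight 4: 5 codewords.
  weight 5: 2 codewords.
Minimum distance d = smallest w > 0 with A_w > 0 = 1.
Sanity: Σ A_w = 16 = 2^4 = 16 ✓.


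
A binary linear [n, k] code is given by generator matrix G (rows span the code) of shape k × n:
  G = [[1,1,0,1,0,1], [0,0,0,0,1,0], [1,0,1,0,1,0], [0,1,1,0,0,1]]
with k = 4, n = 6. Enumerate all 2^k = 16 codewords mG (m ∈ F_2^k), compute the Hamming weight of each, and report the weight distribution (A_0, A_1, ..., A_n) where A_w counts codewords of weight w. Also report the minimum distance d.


Weight distribution: A_0 = 1, A_1 = 2, A_2 = 2, A_3 = 4, A_4 = 5, A_5 = 2. Minimum distance d = 1.

Enumerate all 2^4 = 16 messages m ∈ F_2^4.
For each, compute codeword c = mG in F_2^6, then tally its weight.
  m = 0000 → c = 000000, weight = 0.
  m = 1000 → c = 110101, weight = 4.
  m = 0100 → c = 000010, weight = 1.
  m = 1100 → c = 110111, weight = 5.
  m = 0010 → c = 101010, weight = 3.
  m = 1010 → c = 011111, weight = 5.
  m = 0110 → c = 101000, weight = 2.
  m = 1110 → c = 011101, weight = 4.
  m = 0001 → c = 011001, weight = 3.
  m = 1001 → c = 101100, weight = 3.
  m = 0101 → c = 011011, weight = 4.
  m = 1101 → c = 101110, weight = 4.
  m = 0011 → c = 110011, weight = 4.
  m = 1011 → c = 000110, weight = 2.
  m = 0111 → c = 110001, weight = 3.
  m = 1111 → c = 000100, weight = 1.
Tally weights:
  weight 0: 1 codewords.
  weight 1: 2 codewords.
  weight 2: 2 codewords.
  weight 3: 4 codewords.
  weight 4: 5 codewords.
  weight 5: 2 codewords.
Minimum distance d = smallest w > 0 with A_w > 0 = 1.
Sanity: Σ A_w = 16 = 2^4 = 16 ✓.


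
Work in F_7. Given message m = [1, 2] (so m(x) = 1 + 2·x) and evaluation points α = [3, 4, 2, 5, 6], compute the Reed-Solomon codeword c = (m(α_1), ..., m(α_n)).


c = [0, 2, 5, 4, 6]

Message polynomial: m(x) = 1 + 2·x (mod 7).
For each evaluation point α_i, compute m(α_i) mod 7:
  α_1 = 3: Horner steps 2 → 0, so m(3) = 0.
  α_2 = 4: Horner steps 2 → 2, so m(4) = 2.
  α_3 = 2: Horner steps 2 → 5, so m(2) = 5.
  α_4 = 5: Horner steps 2 → 4, so m(5) = 4.
  α_5 = 6: Horner steps 2 → 6, so m(6) = 6.
Codeword c = [0, 2, 5, 4, 6] ∈ F_7^5.


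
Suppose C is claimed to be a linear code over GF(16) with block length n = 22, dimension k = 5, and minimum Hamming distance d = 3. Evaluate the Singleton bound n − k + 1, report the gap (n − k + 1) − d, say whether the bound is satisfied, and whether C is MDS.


Singleton RHS = n − k + 1 = 18, slack = 15, bound satisfied, not MDS.

Singleton bound: d ≤ n − k + 1.
Here n = 22, k = 5, so n − k + 1 = 18.
Given d = 3, check d ≤ 18: YES.
Slack = (n − k + 1) − d = 15.
The code is NOT MDS (slack = 15 > 0).
Description: the claimed parameters are [22, 5, 3]_16; such a code would be non-MDS.


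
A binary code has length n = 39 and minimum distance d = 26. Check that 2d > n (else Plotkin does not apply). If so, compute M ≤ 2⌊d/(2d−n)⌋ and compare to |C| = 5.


Plotkin bound M ≤ 4; given |C| = 5 > bound (violated).

Check applicability: 2d = 52, n = 39.
2d − n = 13 > 0, so Plotkin applies.
Compute d/(2d−n) = 26/13 ≈ 2.0000.
⌊d/(2d−n)⌋ = 2.
Plotkin bound: M ≤ 2·2 = 4.
Given |C| = 5, check: VIOLATED.
This |C| is above the Plotkin bound, so no binary code with n = 39, d = 26 and 5 codewords exists.


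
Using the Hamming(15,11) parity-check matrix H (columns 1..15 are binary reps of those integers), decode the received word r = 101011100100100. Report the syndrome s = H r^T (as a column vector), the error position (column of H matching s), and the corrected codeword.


s = (0, 0, 0, 1)^T, error position = 1, corrected codeword c = 001011100100100

Compute s = H r^T mod 2 one row at a time:
  s_1 = 0 + 0 + 1 + 0 + 0 + 1 + 0 + 0 = 2 ≡ 0 (mod 2).
  s_2 = 0 + 1 + 1 + 1 + 0 + 1 + 0 + 0 = 4 ≡ 0 (mod 2).
  s_3 = 0 + 1 + 1 + 1 + 1 + 0 + 0 + 0 = 4 ≡ 0 (mod 2).
  s_4 = 1 + 1 + 1 + 1 + 0 + 0 + 1 + 0 = 5 ≡ 1 (mod 2).
s = (0, 0, 0, 1)^T — this equals column 1 of H (binary 0001), so error is at position 1.
Correct: flip bit 1 of r = 101011100100100 to get c = 001011100100100.


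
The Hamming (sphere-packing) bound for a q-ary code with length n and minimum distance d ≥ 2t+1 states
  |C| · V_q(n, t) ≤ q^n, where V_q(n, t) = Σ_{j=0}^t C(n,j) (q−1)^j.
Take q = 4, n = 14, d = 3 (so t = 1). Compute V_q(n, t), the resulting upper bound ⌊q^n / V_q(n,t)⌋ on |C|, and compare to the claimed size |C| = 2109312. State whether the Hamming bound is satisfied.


V_q(n, t) = 43, q^n = 268435456, Hamming bound = 6242685, |C| = 2109312 ≤ bound (satisfied).

Step 1: Compute V_q(n, t) = Σ_{j=0}^1 C(n, j) (q−1)^j.
  j = 0: C(14,0)·(3)^0 = 1·1 = 1.
  j = 1: C(14,1)·(3)^1 = 14·3 = 42.
  V_q(n, t) = 1 + 42 = 43.
Step 2: q^n = 4^14 = 268435456.
Step 3: Hamming bound ⌊q^n / V_q(n,t)⌋ = ⌊268435456/43⌋ = 6242685.
Step 4: Compare |C| = 2109312 to 6242685: satisfied.
The claimed |C| lies below the Hamming bound.


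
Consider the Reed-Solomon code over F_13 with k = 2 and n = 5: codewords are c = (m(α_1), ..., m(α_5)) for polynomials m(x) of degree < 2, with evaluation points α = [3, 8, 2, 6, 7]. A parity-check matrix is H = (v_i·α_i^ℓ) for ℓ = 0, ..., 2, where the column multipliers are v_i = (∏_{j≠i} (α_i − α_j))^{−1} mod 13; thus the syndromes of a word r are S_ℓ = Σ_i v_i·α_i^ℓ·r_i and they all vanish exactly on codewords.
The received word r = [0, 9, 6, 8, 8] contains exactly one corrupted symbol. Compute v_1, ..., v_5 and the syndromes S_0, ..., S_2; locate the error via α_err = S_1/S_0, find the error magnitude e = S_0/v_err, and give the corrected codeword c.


S = (1, 7, 10), error at position 5, error magnitude e = 6, c = [0, 9, 6, 8, 2].

Step 1: column multipliers v_i = (∏_{j≠i}(α_i − α_j))^{−1} mod 13.
  i = 1 (α = 3): (3−8)(3−2)(3−6)(3−7) = (−5)·1·(−3)·(−4) = −60 ≡ 5, so v_1 = 5^{−1} = 8 (mod 13).
  i = 2 (α = 8): (8−3)(8−2)(8−6)(8−7) = 5·6·2·1 = 60 ≡ 8, so v_2 = 8^{−1} = 5 (mod 13).
  i = 3 (α = 2): (2−3)(2−8)(2−6)(2−7) = (−1)·(−6)·(−4)·(−5) = 120 ≡ 3, so v_3 = 3^{−1} = 9 (mod 13).
  i = 4 (α = 6): (6−3)(6−8)(6−2)(6−7) = 3·(−2)·4·(−1) = 24 ≡ 11, so v_4 = 11^{−1} = 6 (mod 13).
  i = 5 (α = 7): (7−3)(7−8)(7−2)(7−6) = 4·(−1)·5·1 = −20 ≡ 6, so v_5 = 6^{−1} = 11 (mod 13).
  v = [8, 5, 9, 6, 11].
Step 2: syndromes of r = [0, 9, 6, 8, 8] (all sums mod 13).
  S_0 = Σ v_i r_i = 8·0 + 5·9 + 9·6 + 6·8 + 11·8 = 235 ≡ 1.
  S_1 = Σ v_i α_i r_i = 8·3·0 + 5·8·9 + 9·2·6 + 6·6·8 + 11·7·8 = 1372 ≡ 7.
  α_i^2 mod 13 = [9, 12, 4, 10, 10].
  S_2 = Σ v_i α_i^2 r_i = 8·9·0 + 5·12·9 + 9·4·6 + 6·10·8 + 11·10·8 = 2116 ≡ 10.
  S = (1, 7, 10) ≠ 0, so r is not a codeword (an error is present).
Step 3: locate the error. For a single error e at position i, S_ℓ = v_i·e·α_i^ℓ, so α_err = S_1/S_0.
  S_0^{−1} = 1^{−1} = 1 (mod 13), so α_err = 7·1 = 7 ≡ 7 = α_5. Error position i = 5.
  Consistency check: S_2/S_1 = 10·2 = 20 ≡ 7 = α_err ✓ (single-error assumption holds).
Step 4: error magnitude e = S_0/v_5 = S_0·∏_{j≠5}(α_5 − α_j) = 1·6 = 6 ≡ 6 (mod 13).
Step 5: correct position 5: c_5 = r_5 − e = 8 − 6 ≡ 2 (mod 13). Hence c = [0, 9, 6, 8, 2].
  Check: interpolating c through the α_i gives m(x) = 5 + 7·x (degree < 2) with m(α_i) = c_i for every i, so c is indeed a codeword.


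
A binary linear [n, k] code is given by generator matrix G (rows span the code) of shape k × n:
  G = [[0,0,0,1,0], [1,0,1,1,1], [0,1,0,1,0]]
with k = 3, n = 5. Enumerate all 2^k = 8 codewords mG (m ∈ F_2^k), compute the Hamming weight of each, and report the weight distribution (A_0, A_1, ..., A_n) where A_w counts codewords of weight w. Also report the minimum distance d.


Weight distribution: A_0 = 1, A_1 = 2, A_2 = 1, A_3 = 1, A_4 = 2, A_5 = 1. Minimum distance d = 1.

Enumerate all 2^3 = 8 messages m ∈ F_2^3.
For each, compute codeword c = mG in F_2^5, then tally its weight.
  m = 000 → c = 00000, weight = 0.
  m = 100 → c = 00010, weight = 1.
  m = 010 → c = 10111, weight = 4.
  m = 110 → c = 10101, weight = 3.
  m = 001 → c = 01010, weight = 2.
  m = 101 → c = 01000, weight = 1.
  m = 011 → c = 11101, weight = 4.
  m = 111 → c = 11111, weight = 5.
Tally weights:
  weight 0: 1 codewords.
  weight 1: 2 codewords.
  weight 2: 1 codewords.
  weight 3: 1 codewords.
  weight 4: 2 codewords.
  weight 5: 1 codewords.
Minimum distance d = smallest w > 0 with A_w > 0 = 1.
Sanity: Σ A_w = 8 = 2^3 = 8 ✓.


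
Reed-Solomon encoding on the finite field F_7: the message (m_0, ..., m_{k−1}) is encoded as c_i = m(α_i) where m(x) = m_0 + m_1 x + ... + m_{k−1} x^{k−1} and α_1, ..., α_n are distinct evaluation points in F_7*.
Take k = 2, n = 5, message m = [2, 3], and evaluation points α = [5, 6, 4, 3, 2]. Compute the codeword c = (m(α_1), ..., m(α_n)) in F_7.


c = [3, 6, 0, 4, 1]

Message polynomial: m(x) = 2 + 3·x (mod 7).
For each evaluation point α_i, compute m(α_i) mod 7:
  α_1 = 5: Horner steps 3 → 3, so m(5) = 3.
  α_2 = 6: Horner steps 3 → 6, so m(6) = 6.
  α_3 = 4: Horner steps 3 → 0, so m(4) = 0.
  α_4 = 3: Horner steps 3 → 4, so m(3) = 4.
  α_5 = 2: Horner steps 3 → 1, so m(2) = 1.
Codeword c = [3, 6, 0, 4, 1] ∈ F_7^5.


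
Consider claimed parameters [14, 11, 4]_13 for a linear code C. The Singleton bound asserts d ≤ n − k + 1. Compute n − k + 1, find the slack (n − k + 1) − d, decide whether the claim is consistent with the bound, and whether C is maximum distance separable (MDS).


Singleton RHS = n − k + 1 = 4, slack = 0, bound satisfied, MDS.

Singleton bound: d ≤ n − k + 1.
Here n = 14, k = 11, so n − k + 1 = 4.
Given d = 4, check d ≤ 4: YES.
Slack = (n − k + 1) − d = 0.
The code is MDS (slack = 0).
Description: the claimed parameters are [14, 11, 4]_13; such a code would be MDS (meets Singleton bound).


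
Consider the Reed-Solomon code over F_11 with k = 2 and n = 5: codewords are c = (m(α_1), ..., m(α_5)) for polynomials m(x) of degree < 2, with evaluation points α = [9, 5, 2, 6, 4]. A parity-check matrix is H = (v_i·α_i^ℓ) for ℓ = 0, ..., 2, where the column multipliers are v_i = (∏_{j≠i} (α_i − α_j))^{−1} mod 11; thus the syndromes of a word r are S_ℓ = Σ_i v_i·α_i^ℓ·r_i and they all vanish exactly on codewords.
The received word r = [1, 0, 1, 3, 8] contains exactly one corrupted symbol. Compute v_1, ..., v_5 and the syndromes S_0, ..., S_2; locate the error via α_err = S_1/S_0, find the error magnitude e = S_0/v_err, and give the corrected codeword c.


S = (7, 3, 6), error at position 3, error magnitude e = 10, c = [1, 0, 2, 3, 8].

Step 1: column multipliers v_i = (∏_{j≠i}(α_i − α_j))^{−1} mod 11.
  i = 1 (α = 9): (9−5)(9−2)(9−6)(9−4) = 4·7·3·5 = 420 ≡ 2, so v_1 = 2^{−1} = 6 (mod 11).
  i = 2 (α = 5): (5−9)(5−2)(5−6)(5−4) = (−4)·3·(−1)·1 = 12 ≡ 1, so v_2 = 1^{−1} = 1 (mod 11).
  i = 3 (α = 2): (2−9)(2−5)(2−6)(2−4) = (−7)·(−3)·(−4)·(−2) = 168 ≡ 3, so v_3 = 3^{−1} = 4 (mod 11).
  i = 4 (α = 6): (6−9)(6−5)(6−2)(6−4) = (−3)·1·4·2 = −24 ≡ 9, so v_4 = 9^{−1} = 5 (mod 11).
  i = 5 (α = 4): (4−9)(4−5)(4−2)(4−6) = (−5)·(−1)·2·(−2) = −20 ≡ 2, so v_5 = 2^{−1} = 6 (mod 11).
  v = [6, 1, 4, 5, 6].
Step 2: syndromes of r = [1, 0, 1, 3, 8] (all sums mod 11).
  S_0 = Σ v_i r_i = 6·1 + 1·0 + 4·1 + 5·3 + 6·8 = 73 ≡ 7.
  S_1 = Σ v_i α_i r_i = 6·9·1 + 1·5·0 + 4·2·1 + 5·6·3 + 6·4·8 = 344 ≡ 3.
  α_i^2 mod 11 = [4, 3, 4, 3, 5].
  S_2 = Σ v_i α_i^2 r_i = 6·4·1 + 1·3·0 + 4·4·1 + 5·3·3 + 6·5·8 = 325 ≡ 6.
  S = (7, 3, 6) ≠ 0, so r is not a codeword (an error is present).
Step 3: locate the error. For a single error e at position i, S_ℓ = v_i·e·α_i^ℓ, so α_err = S_1/S_0.
  S_0^{−1} = 7^{−1} = 8 (mod 11), so α_err = 3·8 = 24 ≡ 2 = α_3. Error position i = 3.
  Consistency check: S_2/S_1 = 6·4 = 24 ≡ 2 = α_err ✓ (single-error assumption holds).
Step 4: error magnitude e = S_0/v_3 = S_0·∏_{j≠3}(α_3 − α_j) = 7·3 = 21 ≡ 10 (mod 11).
Step 5: correct position 3: c_3 = r_3 − e = 1 − 10 ≡ 2 (mod 11). Hence c = [1, 0, 2, 3, 8].
  Check: interpolating c through the α_i gives m(x) = 7 + 3·x (degree < 2) with m(α_i) = c_i for every i, so c is indeed a codeword.


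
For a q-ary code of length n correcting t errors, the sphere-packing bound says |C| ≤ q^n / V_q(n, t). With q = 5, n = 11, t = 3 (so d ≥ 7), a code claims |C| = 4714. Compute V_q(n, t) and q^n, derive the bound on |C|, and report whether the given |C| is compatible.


V_q(n, t) = 11485, q^n = 48828125, Hamming bound = 4251, |C| = 4714 > bound (violated).

Step 1: Compute V_q(n, t) = Σ_{j=0}^3 C(n, j) (q−1)^j.
  j = 0: C(11,0)·(4)^0 = 1·1 = 1.
  j = 1: C(11,1)·(4)^1 = 11·4 = 44.
  j = 2: C(11,2)·(4)^2 = 55·16 = 880.
  j = 3: C(11,3)·(4)^3 = 165·64 = 10560.
  V_q(n, t) = 1 + 44 + 880 + 10560 = 11485.
Step 2: q^n = 5^11 = 48828125.
Step 3: Hamming bound ⌊q^n / V_q(n,t)⌋ = ⌊48828125/11485⌋ = 4251.
Step 4: Compare |C| = 4714 to 4251: violated.
The claimed |C| lies above the Hamming bound, so no 5-ary code of length 11 with d ≥ 7 can have 4714 codewords.


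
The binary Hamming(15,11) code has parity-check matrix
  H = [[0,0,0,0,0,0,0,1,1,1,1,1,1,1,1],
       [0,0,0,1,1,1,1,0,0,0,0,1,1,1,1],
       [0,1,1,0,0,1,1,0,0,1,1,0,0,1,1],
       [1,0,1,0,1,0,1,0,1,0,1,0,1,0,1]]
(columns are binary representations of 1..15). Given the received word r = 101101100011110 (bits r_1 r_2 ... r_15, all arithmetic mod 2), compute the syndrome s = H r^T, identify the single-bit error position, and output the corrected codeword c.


s = (0, 0, 1, 1)^T, error position = 3, corrected codeword c = 100101100011110

Compute s = H r^T mod 2 one row at a time:
  s_1 = 0 + 0 + 0 + 1 + 1 + 1 + 1 + 0 = 4 ≡ 0 (mod 2).
  s_2 = 1 + 0 + 1 + 1 + 1 + 1 + 1 + 0 = 6 ≡ 0 (mod 2).
  s_3 = 0 + 1 + 1 + 1 + 0 + 1 + 1 + 0 = 5 ≡ 1 (mod 2).
  s_4 = 1 + 1 + 0 + 1 + 0 + 1 + 1 + 0 = 5 ≡ 1 (mod 2).
s = (0, 0, 1, 1)^T — this equals column 3 of H (binary 0011), so error is at position 3.
Correct: flip bit 3 of r = 101101100011110 to get c = 100101100011110.


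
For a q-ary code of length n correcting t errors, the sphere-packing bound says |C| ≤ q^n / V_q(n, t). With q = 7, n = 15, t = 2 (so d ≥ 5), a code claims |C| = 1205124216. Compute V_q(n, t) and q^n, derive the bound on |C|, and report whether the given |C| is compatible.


V_q(n, t) = 3871, q^n = 4747561509943, Hamming bound = 1226443169, |C| = 1205124216 ≤ bound (satisfied).

Step 1: Compute V_q(n, t) = Σ_{j=0}^2 C(n, j) (q−1)^j.
  j = 0: C(15,0)·(6)^0 = 1·1 = 1.
  j = 1: C(15,1)·(6)^1 = 15·6 = 90.
  j = 2: C(15,2)·(6)^2 = 105·36 = 3780.
  V_q(n, t) = 1 + 90 + 3780 = 3871.
Step 2: q^n = 7^15 = 4747561509943.
Step 3: Hamming bound ⌊q^n / V_q(n,t)⌋ = ⌊4747561509943/3871⌋ = 1226443169.
Step 4: Compare |C| = 1205124216 to 1226443169: satisfied.
The claimed |C| lies below the Hamming bound.


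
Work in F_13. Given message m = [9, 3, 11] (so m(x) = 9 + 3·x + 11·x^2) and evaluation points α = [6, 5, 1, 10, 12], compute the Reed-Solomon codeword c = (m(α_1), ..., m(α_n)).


c = [7, 0, 10, 8, 4]

Message polynomial: m(x) = 9 + 3·x + 11·x^2 (mod 13).
For each evaluation point α_i, compute m(α_i) mod 13:
  α_1 = 6: Horner steps 11 → 4 → 7, so m(6) = 7.
  α_2 = 5: Horner steps 11 → 6 → 0, so m(5) = 0.
  α_3 = 1: Horner steps 11 → 1 → 10, so m(1) = 10.
  α_4 = 10: Horner steps 11 → 9 → 8, so m(10) = 8.
  α_5 = 12: Horner steps 11 → 5 → 4, so m(12) = 4.
Codeword c = [7, 0, 10, 8, 4] ∈ F_13^5.


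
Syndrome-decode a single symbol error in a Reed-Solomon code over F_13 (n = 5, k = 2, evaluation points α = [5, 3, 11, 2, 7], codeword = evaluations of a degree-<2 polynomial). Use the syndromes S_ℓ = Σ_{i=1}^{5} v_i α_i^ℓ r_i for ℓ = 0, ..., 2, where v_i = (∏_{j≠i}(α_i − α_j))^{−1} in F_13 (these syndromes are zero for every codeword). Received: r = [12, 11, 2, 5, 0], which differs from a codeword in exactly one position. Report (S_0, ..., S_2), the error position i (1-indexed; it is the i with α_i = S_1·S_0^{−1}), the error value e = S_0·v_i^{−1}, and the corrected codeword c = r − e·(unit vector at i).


S = (8, 3, 6), error at position 4, error magnitude e = 1, c = [12, 11, 2, 4, 0].

Step 1: column multipliers v_i = (∏_{j≠i}(α_i − α_j))^{−1} mod 13.
  i = 1 (α = 5): (5−3)(5−11)(5−2)(5−7) = 2·(−6)·3·(−2) = 72 ≡ 7, so v_1 = 7^{−1} = 2 (mod 13).
  i = 2 (α = 3): (3−5)(3−11)(3−2)(3−7) = (−2)·(−8)·1·(−4) = −64 ≡ 1, so v_2 = 1^{−1} = 1 (mod 13).
  i = 3 (α = 11): (11−5)(11−3)(11−2)(11−7) = 6·8·9·4 = 1728 ≡ 12, so v_3 = 12^{−1} = 12 (mod 13).
  i = 4 (α = 2): (2−5)(2−3)(2−11)(2−7) = (−3)·(−1)·(−9)·(−5) = 135 ≡ 5, so v_4 = 5^{−1} = 8 (mod 13).
  i = 5 (α = 7): (7−5)(7−3)(7−11)(7−2) = 2·4·(−4)·5 = −160 ≡ 9, so v_5 = 9^{−1} = 3 (mod 13).
  v = [2, 1, 12, 8, 3].
Step 2: syndromes of r = [12, 11, 2, 5, 0] (all sums mod 13).
  S_0 = Σ v_i r_i = 2·12 + 1·11 + 12·2 + 8·5 + 3·0 = 99 ≡ 8.
  S_1 = Σ v_i α_i r_i = 2·5·12 + 1·3·11 + 12·11·2 + 8·2·5 + 3·7·0 = 497 ≡ 3.
  α_i^2 mod 13 = [12, 9, 4, 4, 10].
  S_2 = Σ v_i α_i^2 r_i = 2·12·12 + 1·9·11 + 12·4·2 + 8·4·5 + 3·10·0 = 643 ≡ 6.
  S = (8, 3, 6) ≠ 0, so r is not a codeword (an error is present).
Step 3: locate the error. For a single error e at position i, S_ℓ = v_i·e·α_i^ℓ, so α_err = S_1/S_0.
  S_0^{−1} = 8^{−1} = 5 (mod 13), so α_err = 3·5 = 15 ≡ 2 = α_4. Error position i = 4.
  Consistency check: S_2/S_1 = 6·9 = 54 ≡ 2 = α_err ✓ (single-error assumption holds).
Step 4: error magnitude e = S_0/v_4 = S_0·∏_{j≠4}(α_4 − α_j) = 8·5 = 40 ≡ 1 (mod 13).
Step 5: correct position 4: c_4 = r_4 − e = 5 − 1 ≡ 4 (mod 13). Hence c = [12, 11, 2, 4, 0].
  Check: interpolating c through the α_i gives m(x) = 3 + 7·x (degree < 2) with m(α_i) = c_i for every i, so c is indeed a codeword.


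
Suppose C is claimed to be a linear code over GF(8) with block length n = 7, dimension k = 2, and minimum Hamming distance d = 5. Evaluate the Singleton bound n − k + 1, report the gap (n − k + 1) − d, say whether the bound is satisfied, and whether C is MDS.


Singleton RHS = n − k + 1 = 6, slack = 1, bound satisfied, not MDS.

Singleton bound: d ≤ n − k + 1.
Here n = 7, k = 2, so n − k + 1 = 6.
Given d = 5, check d ≤ 6: YES.
Slack = (n − k + 1) − d = 1.
The code is NOT MDS (slack = 1 > 0).
Description: the claimed parameters are [7, 2, 5]_8; such a code would be non-MDS.


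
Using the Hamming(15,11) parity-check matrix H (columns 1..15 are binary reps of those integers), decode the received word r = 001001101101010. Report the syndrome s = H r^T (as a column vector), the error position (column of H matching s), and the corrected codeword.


s = (0, 0, 1, 1)^T, error position = 3, corrected codeword c = 000001101101010

Compute s = H r^T mod 2 one row at a time:
  s_1 = 0 + 1 + 1 + 0 + 1 + 0 + 1 + 0 = 4 ≡ 0 (mod 2).
  s_2 = 0 + 0 + 1 + 1 + 1 + 0 + 1 + 0 = 4 ≡ 0 (mod 2).
  s_3 = 0 + 1 + 1 + 1 + 1 + 0 + 1 + 0 = 5 ≡ 1 (mod 2).
  s_4 = 0 + 1 + 0 + 1 + 1 + 0 + 0 + 0 = 3 ≡ 1 (mod 2).
s = (0, 0, 1, 1)^T — this equals column 3 of H (binary 0011), so error is at position 3.
Correct: flip bit 3 of r = 001001101101010 to get c = 000001101101010.


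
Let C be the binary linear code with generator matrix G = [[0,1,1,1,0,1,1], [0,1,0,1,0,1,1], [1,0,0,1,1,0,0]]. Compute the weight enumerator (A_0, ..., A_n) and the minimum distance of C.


Weight distribution: A_0 = 1, A_1 = 1, A_3 = 1, A_4 = 2, A_5 = 2, A_6 = 1. Minimum distance d = 1.

Enumerate all 2^3 = 8 messages m ∈ F_2^3.
For each, compute codeword c = mG in F_2^7, then tally its weight.
  m = 000 → c = 0000000, weight = 0.
  m = 100 → c = 0111011, weight = 5.
  m = 010 → c = 0101011, weight = 4.
  m = 110 → c = 0010000, weight = 1.
  m = 001 → c = 1001100, weight = 3.
  m = 101 → c = 1110111, weight = 6.
  m = 011 → c = 1100111, weight = 5.
  m = 111 → c = 1011100, weight = 4.
Tally weights:
  weight 0: 1 codewords.
  weight 1: 1 codewords.
  weight 3: 1 codewords.
  weight 4: 2 codewords.
  weight 5: 2 codewords.
  weight 6: 1 codewords.
Minimum distance d = smallest w > 0 with A_w > 0 = 1.
Sanity: Σ A_w = 8 = 2^3 = 8 ✓.


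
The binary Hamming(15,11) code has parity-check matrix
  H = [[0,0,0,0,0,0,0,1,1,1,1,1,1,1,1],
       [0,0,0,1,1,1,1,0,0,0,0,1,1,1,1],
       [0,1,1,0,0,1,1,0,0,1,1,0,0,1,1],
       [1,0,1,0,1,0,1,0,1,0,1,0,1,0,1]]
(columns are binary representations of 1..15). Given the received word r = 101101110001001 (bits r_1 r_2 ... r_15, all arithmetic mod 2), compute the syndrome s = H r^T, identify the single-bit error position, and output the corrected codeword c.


s = (1, 1, 0, 0)^T, error position = 12, corrected codeword c = 101101110000001

Compute s = H r^T mod 2 one row at a time:
  s_1 = 1 + 0 + 0 + 0 + 1 + 0 + 0 + 1 = 3 ≡ 1 (mod 2).
  s_2 = 1 + 0 + 1 + 1 + 1 + 0 + 0 + 1 = 5 ≡ 1 (mod 2).
  s_3 = 0 + 1 + 1 + 1 + 0 + 0 + 0 + 1 = 4 ≡ 0 (mod 2).
  s_4 = 1 + 1 + 0 + 1 + 0 + 0 + 0 + 1 = 4 ≡ 0 (mod 2).
s = (1, 1, 0, 0)^T — this equals column 12 of H (binary 1100), so error is at position 12.
Correct: flip bit 12 of r = 101101110001001 to get c = 101101110000001.


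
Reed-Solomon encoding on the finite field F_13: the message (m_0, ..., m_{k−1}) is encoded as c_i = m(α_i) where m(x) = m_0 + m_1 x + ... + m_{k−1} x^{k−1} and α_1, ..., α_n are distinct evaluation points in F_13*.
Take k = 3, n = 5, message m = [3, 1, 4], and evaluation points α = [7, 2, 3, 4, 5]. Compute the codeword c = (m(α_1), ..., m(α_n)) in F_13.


c = [11, 8, 3, 6, 4]

Message polynomial: m(x) = 3 + 1·x + 4·x^2 (mod 13).
For each evaluation point α_i, compute m(α_i) mod 13:
  α_1 = 7: Horner steps 4 → 3 → 11, so m(7) = 11.
  α_2 = 2: Horner steps 4 → 9 → 8, so m(2) = 8.
  α_3 = 3: Horner steps 4 → 0 → 3, so m(3) = 3.
  α_4 = 4: Horner steps 4 → 4 → 6, so m(4) = 6.
  α_5 = 5: Horner steps 4 → 8 → 4, so m(5) = 4.
Codeword c = [11, 8, 3, 6, 4] ∈ F_13^5.


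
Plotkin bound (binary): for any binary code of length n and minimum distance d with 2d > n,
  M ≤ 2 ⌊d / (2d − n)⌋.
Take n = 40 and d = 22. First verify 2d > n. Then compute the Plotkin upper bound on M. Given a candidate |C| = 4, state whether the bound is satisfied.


Plotkin bound M ≤ 10; given |C| = 4 ≤ bound (satisfied).

Check applicability: 2d = 44, n = 40.
2d − n = 4 > 0, so Plotkin applies.
Compute d/(2d−n) = 22/4 ≈ 5.5000.
⌊d/(2d−n)⌋ = 5.
Plotkin bound: M ≤ 2·5 = 10.
Given |C| = 4, check: satisfied.
This |C| is below the Plotkin bound.


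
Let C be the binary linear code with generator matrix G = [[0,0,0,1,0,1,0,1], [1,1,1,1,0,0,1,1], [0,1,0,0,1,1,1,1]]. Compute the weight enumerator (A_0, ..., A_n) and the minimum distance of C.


Weight distribution: A_0 = 1, A_3 = 1, A_4 = 2, A_5 = 3, A_6 = 1. Minimum distance d = 3.

Enumerate all 2^3 = 8 messages m ∈ F_2^3.
For each, compute codeword c = mG in F_2^8, then tally its weight.
  m = 000 → c = 00000000, weight = 0.
  m = 100 → c = 00010101, weight = 3.
  m = 010 → c = 11110011, weight = 6.
  m = 110 → c = 11100110, weight = 5.
  m = 001 → c = 01001111, weight = 5.
  m = 101 → c = 01011010, weight = 4.
  m = 011 → c = 10111100, weight = 5.
  m = 111 → c = 10101001, weight = 4.
Tally weights:
  weight 0: 1 codewords.
  weight 3: 1 codewords.
  weight 4: 2 codewords.
  weight 5: 3 codewords.
  weight 6: 1 codewords.
Minimum distance d = smallest w > 0 with A_w > 0 = 3.
Sanity: Σ A_w = 8 = 2^3 = 8 ✓.


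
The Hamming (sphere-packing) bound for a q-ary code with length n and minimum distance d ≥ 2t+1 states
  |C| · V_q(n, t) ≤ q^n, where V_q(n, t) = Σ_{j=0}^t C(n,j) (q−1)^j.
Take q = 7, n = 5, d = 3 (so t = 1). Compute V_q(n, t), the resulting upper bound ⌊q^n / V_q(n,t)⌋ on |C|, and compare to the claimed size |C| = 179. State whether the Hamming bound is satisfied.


V_q(n, t) = 31, q^n = 16807, Hamming bound = 542, |C| = 179 ≤ bound (satisfied).

Step 1: Compute V_q(n, t) = Σ_{j=0}^1 C(n, j) (q−1)^j.
  j = 0: C(5,0)·(6)^0 = 1·1 = 1.
  j = 1: C(5,1)·(6)^1 = 5·6 = 30.
  V_q(n, t) = 1 + 30 = 31.
Step 2: q^n = 7^5 = 16807.
Step 3: Hamming bound ⌊q^n / V_q(n,t)⌋ = ⌊16807/31⌋ = 542.
Step 4: Compare |C| = 179 to 542: satisfied.
The claimed |C| lies below the Hamming bound.


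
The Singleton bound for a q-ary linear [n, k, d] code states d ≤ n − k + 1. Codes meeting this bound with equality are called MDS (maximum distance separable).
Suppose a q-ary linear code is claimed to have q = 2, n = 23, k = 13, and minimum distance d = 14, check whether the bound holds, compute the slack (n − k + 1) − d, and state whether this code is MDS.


Singleton RHS = n − k + 1 = 11, slack = -3, bound violated (no such code; not MDS).

Singleton bound: d ≤ n − k + 1.
Here n = 23, k = 13, so n − k + 1 = 11.
Given d = 14, check d ≤ 11: NO.
Slack = (n − k + 1) − d = -3.
The slack is negative: d = 14 exceeds n − k + 1 = 11 by 3, so the Singleton bound is violated and no linear [23, 13, 14]_2 code can exist. In particular it is not MDS (MDS requires d = n − k + 1 exactly).
Description: the claimed parameters are [23, 13, 14]_2; such a code would be impossible (violates the Singleton bound).


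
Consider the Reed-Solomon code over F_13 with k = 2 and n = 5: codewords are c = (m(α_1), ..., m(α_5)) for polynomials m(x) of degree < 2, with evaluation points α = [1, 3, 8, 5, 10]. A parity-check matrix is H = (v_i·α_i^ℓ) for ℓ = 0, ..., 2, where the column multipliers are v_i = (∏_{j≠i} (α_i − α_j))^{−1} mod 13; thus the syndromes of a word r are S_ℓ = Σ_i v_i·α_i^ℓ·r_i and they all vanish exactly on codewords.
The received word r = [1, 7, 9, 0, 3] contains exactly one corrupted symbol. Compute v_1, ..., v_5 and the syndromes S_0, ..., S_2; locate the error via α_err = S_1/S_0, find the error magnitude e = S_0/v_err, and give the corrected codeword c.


S = (11, 6, 8), error at position 5, error magnitude e = 1, c = [1, 7, 9, 0, 2].

Step 1: column multipliers v_i = (∏_{j≠i}(α_i − α_j))^{−1} mod 13.
  i = 1 (α = 1): (1−3)(1−8)(1−5)(1−10) = (−2)·(−7)·(−4)·(−9) = 504 ≡ 10, so v_1 = 10^{−1} = 4 (mod 13).
  i = 2 (α = 3): (3−1)(3−8)(3−5)(3−10) = 2·(−5)·(−2)·(−7) = −140 ≡ 3, so v_2 = 3^{−1} = 9 (mod 13).
  i = 3 (α = 8): (8−1)(8−3)(8−5)(8−10) = 7·5·3·(−2) = −210 ≡ 11, so v_3 = 11^{−1} = 6 (mod 13).
  i = 4 (α = 5): (5−1)(5−3)(5−8)(5−10) = 4·2·(−3)·(−5) = 120 ≡ 3, so v_4 = 3^{−1} = 9 (mod 13).
  i = 5 (α = 10): (10−1)(10−3)(10−8)(10−5) = 9·7·2·5 = 630 ≡ 6, so v_5 = 6^{−1} = 11 (mod 13).
  v = [4, 9, 6, 9, 11].
Step 2: syndromes of r = [1, 7, 9, 0, 3] (all sums mod 13).
  S_0 = Σ v_i r_i = 4·1 + 9·7 + 6·9 + 9·0 + 11·3 = 154 ≡ 11.
  S_1 = Σ v_i α_i r_i = 4·1·1 + 9·3·7 + 6·8·9 + 9·5·0 + 11·10·3 = 955 ≡ 6.
  α_i^2 mod 13 = [1, 9, 12, 12, 9].
  S_2 = Σ v_i α_i^2 r_i = 4·1·1 + 9·9·7 + 6·12·9 + 9·12·0 + 11·9·3 = 1516 ≡ 8.
  S = (11, 6, 8) ≠ 0, so r is not a codeword (an error is present).
Step 3: locate the error. For a single error e at position i, S_ℓ = v_i·e·α_i^ℓ, so α_err = S_1/S_0.
  S_0^{−1} = 11^{−1} = 6 (mod 13), so α_err = 6·6 = 36 ≡ 10 = α_5. Error position i = 5.
  Consistency check: S_2/S_1 = 8·11 = 88 ≡ 10 = α_err ✓ (single-error assumption holds).
Step 4: error magnitude e = S_0/v_5 = S_0·∏_{j≠5}(α_5 − α_j) = 11·6 = 66 ≡ 1 (mod 13).
Step 5: correct position 5: c_5 = r_5 − e = 3 − 1 ≡ 2 (mod 13). Hence c = [1, 7, 9, 0, 2].
  Check: interpolating c through the α_i gives m(x) = 11 + 3·x (degree < 2) with m(α_i) = c_i for every i, so c is indeed a codeword.


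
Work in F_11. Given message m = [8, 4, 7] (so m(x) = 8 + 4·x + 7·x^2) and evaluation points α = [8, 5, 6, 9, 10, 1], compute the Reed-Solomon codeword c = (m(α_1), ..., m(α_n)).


c = [4, 5, 9, 6, 0, 8]

Message polynomial: m(x) = 8 + 4·x + 7·x^2 (mod 11).
For each evaluation point α_i, compute m(α_i) mod 11:
  α_1 = 8: Horner steps 7 → 5 → 4, so m(8) = 4.
  α_2 = 5: Horner steps 7 → 6 → 5, so m(5) = 5.
  α_3 = 6: Horner steps 7 → 2 → 9, so m(6) = 9.
  α_4 = 9: Horner steps 7 → 1 → 6, so m(9) = 6.
  α_5 = 10: Horner steps 7 → 8 → 0, so m(10) = 0.
  α_6 = 1: Horner steps 7 → 0 → 8, so m(1) = 8.
Codeword c = [4, 5, 9, 6, 0, 8] ∈ F_11^6.


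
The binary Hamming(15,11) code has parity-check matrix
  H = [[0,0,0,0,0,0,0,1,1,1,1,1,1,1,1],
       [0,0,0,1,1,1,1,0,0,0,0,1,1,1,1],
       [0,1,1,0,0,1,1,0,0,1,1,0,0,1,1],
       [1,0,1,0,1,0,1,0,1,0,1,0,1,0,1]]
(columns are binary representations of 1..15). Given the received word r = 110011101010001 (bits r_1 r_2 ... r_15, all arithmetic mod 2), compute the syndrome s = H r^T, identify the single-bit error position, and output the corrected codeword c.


s = (1, 0, 1, 0)^T, error position = 10, corrected codeword c = 110011101110001

Compute s = H r^T mod 2 one row at a time:
  s_1 = 0 + 1 + 0 + 1 + 0 + 0 + 0 + 1 = 3 ≡ 1 (mod 2).
  s_2 = 0 + 1 + 1 + 1 + 0 + 0 + 0 + 1 = 4 ≡ 0 (mod 2).
  s_3 = 1 + 0 + 1 + 1 + 0 + 1 + 0 + 1 = 5 ≡ 1 (mod 2).
  s_4 = 1 + 0 + 1 + 1 + 1 + 1 + 0 + 1 = 6 ≡ 0 (mod 2).
s = (1, 0, 1, 0)^T — this equals column 10 of H (binary 1010), so error is at position 10.
Correct: flip bit 10 of r = 110011101010001 to get c = 110011101110001.


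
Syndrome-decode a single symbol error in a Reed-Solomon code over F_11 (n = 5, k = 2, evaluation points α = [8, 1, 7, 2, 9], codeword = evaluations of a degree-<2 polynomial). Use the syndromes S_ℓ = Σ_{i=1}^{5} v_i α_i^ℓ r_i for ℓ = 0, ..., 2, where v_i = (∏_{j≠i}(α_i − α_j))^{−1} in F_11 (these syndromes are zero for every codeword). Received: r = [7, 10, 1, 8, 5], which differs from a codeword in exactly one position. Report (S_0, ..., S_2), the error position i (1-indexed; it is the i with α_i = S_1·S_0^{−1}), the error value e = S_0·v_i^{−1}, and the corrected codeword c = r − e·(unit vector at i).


S = (5, 2, 3), error at position 3, error magnitude e = 3, c = [7, 10, 9, 8, 5].

Step 1: column multipliers v_i = (∏_{j≠i}(α_i − α_j))^{−1} mod 11.
  i = 1 (α = 8): (8−1)(8−7)(8−2)(8−9) = 7·1·6·(−1) = −42 ≡ 2, so v_1 = 2^{−1} = 6 (mod 11).
  i = 2 (α = 1): (1−8)(1−7)(1−2)(1−9) = (−7)·(−6)·(−1)·(−8) = 336 ≡ 6, so v_2 = 6^{−1} = 2 (mod 11).
  i = 3 (α = 7): (7−8)(7−1)(7−2)(7−9) = (−1)·6·5·(−2) = 60 ≡ 5, so v_3 = 5^{−1} = 9 (mod 11).
  i = 4 (α = 2): (2−8)(2−1)(2−7)(2−9) = (−6)·1·(−5)·(−7) = −210 ≡ 10, so v_4 = 10^{−1} = 10 (mod 11).
  i = 5 (α = 9): (9−8)(9−1)(9−7)(9−2) = 1·8·2·7 = 112 ≡ 2, so v_5 = 2^{−1} = 6 (mod 11).
  v = [6, 2, 9, 10, 6].
Step 2: syndromes of r = [7, 10, 1, 8, 5] (all sums mod 11).
  S_0 = Σ v_i r_i = 6·7 + 2·10 + 9·1 + 10·8 + 6·5 = 181 ≡ 5.
  S_1 = Σ v_i α_i r_i = 6·8·7 + 2·1·10 + 9·7·1 + 10·2·8 + 6·9·5 = 849 ≡ 2.
  α_i^2 mod 11 = [9, 1, 5, 4, 4].
  S_2 = Σ v_i α_i^2 r_i = 6·9·7 + 2·1·10 + 9·5·1 + 10·4·8 + 6·4·5 = 883 ≡ 3.
  S = (5, 2, 3) ≠ 0, so r is not a codeword (an error is present).
Step 3: locate the error. For a single error e at position i, S_ℓ = v_i·e·α_i^ℓ, so α_err = S_1/S_0.
  S_0^{−1} = 5^{−1} = 9 (mod 11), so α_err = 2·9 = 18 ≡ 7 = α_3. Error position i = 3.
  Consistency check: S_2/S_1 = 3·6 = 18 ≡ 7 = α_err ✓ (single-error assumption holds).
Step 4: error magnitude e = S_0/v_3 = S_0·∏_{j≠3}(α_3 − α_j) = 5·5 = 25 ≡ 3 (mod 11).
Step 5: correct position 3: c_3 = r_3 − e = 1 − 3 ≡ 9 (mod 11). Hence c = [7, 10, 9, 8, 5].
  Check: interpolating c through the α_i gives m(x) = 1 + 9·x (degree < 2) with m(α_i) = c_i for every i, so c is indeed a codeword.


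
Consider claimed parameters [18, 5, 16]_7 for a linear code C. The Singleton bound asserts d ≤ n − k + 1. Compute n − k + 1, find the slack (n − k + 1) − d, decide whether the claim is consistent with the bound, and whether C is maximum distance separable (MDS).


Singleton RHS = n − k + 1 = 14, slack = -2, bound violated (no such code; not MDS).

Singleton bound: d ≤ n − k + 1.
Here n = 18, k = 5, so n − k + 1 = 14.
Given d = 16, check d ≤ 14: NO.
Slack = (n − k + 1) − d = -2.
The slack is negative: d = 16 exceeds n − k + 1 = 14 by 2, so the Singleton bound is violated and no linear [18, 5, 16]_7 code can exist. In particular it is not MDS (MDS requires d = n − k + 1 exactly).
Description: the claimed parameters are [18, 5, 16]_7; such a code would be impossible (violates the Singleton bound).
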